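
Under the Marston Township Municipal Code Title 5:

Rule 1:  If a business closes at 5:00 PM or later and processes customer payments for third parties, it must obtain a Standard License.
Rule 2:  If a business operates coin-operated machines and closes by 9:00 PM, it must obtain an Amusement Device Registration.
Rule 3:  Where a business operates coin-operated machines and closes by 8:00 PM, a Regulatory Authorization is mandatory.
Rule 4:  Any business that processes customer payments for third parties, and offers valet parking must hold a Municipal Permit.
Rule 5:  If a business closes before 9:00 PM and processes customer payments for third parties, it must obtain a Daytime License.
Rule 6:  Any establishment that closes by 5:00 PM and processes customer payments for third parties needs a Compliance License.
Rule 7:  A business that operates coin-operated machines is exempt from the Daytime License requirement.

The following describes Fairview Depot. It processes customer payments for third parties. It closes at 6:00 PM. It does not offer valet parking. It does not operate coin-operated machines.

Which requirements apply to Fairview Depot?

Daytime License, Standard License

Rule 1: closes 6:00 PM, after 5:00 PM; processes customer payments for third parties → Standard License required.
Rule 2: does not operate coin-operated machines; closes 6:00 PM, at/before 9:00 PM → Amusement Device Registration not required.
Rule 3: does not operate coin-operated machines; closes 6:00 PM, at/before 8:00 PM → Regulatory Authorization not required.
Rule 4: processes customer payments for third parties; does not offer valet parking → Municipal Permit not required.
Rule 5: closes 6:00 PM, at/before 9:00 PM; processes customer payments for third parties → Daytime License required.
Rule 6: closes 6:00 PM, after 5:00 PM; processes customer payments for third parties → Compliance License not required.
Rule 7: does not operate coin-operated machines → Daytime License exemption does not apply.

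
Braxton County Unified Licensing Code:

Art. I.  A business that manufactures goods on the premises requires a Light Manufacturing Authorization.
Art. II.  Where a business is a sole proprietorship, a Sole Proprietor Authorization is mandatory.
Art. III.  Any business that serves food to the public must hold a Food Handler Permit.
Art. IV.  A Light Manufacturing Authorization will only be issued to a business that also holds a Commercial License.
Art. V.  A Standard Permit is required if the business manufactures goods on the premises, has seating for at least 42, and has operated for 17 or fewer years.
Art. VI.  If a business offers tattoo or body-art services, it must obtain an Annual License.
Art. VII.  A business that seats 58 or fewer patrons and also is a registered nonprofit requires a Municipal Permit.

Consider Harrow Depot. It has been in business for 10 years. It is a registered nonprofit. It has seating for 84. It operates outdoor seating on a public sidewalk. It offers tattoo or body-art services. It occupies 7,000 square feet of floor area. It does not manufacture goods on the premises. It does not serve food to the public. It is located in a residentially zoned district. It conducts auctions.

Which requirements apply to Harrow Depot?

Art. I. does not manufacture goods on the premises → Light Manufacturing Authorization not required.
Art. II. is a registered nonprofit (not: is a sole proprietorship) → Sole Proprietor Authorization not required.
Art. III. does not serve food to the public → Food Handler Permit not required.
Art. IV. Light Manufacturing Authorization is not required → no effect.
Art. V. does not manufacture goods on the premises; seating 84 ≥ 42; years in business 10 ≤ 17 → Standard Permit not required.
Art. VI. offers tattoo or body-art services → Annual License required.
Art. VII. seating 84 > 58; is a registered nonprofit → Municipal Permit not required.

Annual License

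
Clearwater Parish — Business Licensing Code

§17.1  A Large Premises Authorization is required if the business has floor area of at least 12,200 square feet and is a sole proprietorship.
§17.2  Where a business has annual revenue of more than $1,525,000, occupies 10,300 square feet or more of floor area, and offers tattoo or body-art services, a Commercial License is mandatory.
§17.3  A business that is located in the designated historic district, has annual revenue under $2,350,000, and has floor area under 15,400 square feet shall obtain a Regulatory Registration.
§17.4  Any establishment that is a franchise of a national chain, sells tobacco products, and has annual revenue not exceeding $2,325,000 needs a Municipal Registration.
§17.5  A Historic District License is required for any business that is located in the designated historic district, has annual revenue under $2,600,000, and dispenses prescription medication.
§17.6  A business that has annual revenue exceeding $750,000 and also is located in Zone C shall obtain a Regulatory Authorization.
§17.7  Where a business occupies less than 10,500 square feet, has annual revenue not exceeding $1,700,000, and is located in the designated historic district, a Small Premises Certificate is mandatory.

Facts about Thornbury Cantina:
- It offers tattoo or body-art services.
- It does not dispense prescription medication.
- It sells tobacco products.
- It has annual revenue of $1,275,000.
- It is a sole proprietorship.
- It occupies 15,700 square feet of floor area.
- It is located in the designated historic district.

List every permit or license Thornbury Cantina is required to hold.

Large Premises Authorization

§17.1 floor area 15,700 square feet ≥ 12,200 square feet; is a sole proprietorship → Large Premises Authorization required.
§17.2 revenue $1,275,000 ≤ $1,525,000; floor area 15,700 square feet ≥ 10,300 square feet; offers tattoo or body-art services → Commercial License not required.
§17.3 is located in the designated historic district; revenue $1,275,000 < $2,350,000; floor area 15,700 square feet ≥ 15,400 square feet → Regulatory Registration not required.
§17.4 is a sole proprietorship (not: is a franchise of a national chain); sells tobacco products; revenue $1,275,000 ≤ $2,325,000 → Municipal Registration not required.
§17.5 is located in the designated historic district; revenue $1,275,000 < $2,600,000; does not dispense prescription medication → Historic District License not required.
§17.6 revenue $1,275,000 > $750,000; is located in the designated historic district (not: is located in Zone C) → Regulatory Authorization not required.
§17.7 floor area 15,700 square feet ≥ 10,500 square feet; revenue $1,275,000 ≤ $1,700,000; is located in the designated historic district → Small Premises Certificate not required.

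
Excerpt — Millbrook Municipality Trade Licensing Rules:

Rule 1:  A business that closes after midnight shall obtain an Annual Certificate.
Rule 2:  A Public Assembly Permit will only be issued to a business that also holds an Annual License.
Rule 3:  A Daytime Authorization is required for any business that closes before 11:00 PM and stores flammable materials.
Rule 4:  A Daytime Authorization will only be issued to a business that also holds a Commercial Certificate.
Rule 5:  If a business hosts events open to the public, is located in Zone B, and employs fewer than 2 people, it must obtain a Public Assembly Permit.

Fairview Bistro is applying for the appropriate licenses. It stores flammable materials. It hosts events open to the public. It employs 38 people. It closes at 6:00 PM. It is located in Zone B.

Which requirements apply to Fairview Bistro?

Rule 1: closes 6:00 PM, at/before midnight → Annual Certificate not required.
Rule 2: Public Assembly Permit is not required → no effect.
Rule 3: closes 6:00 PM, at/before 11:00 PM; stores flammable materials → Daytime Authorization required.
Rule 4: Daytime Authorization is required → Commercial Certificate also required.
Rule 5: hosts events open to the public; is located in Zone B; employees 38 ≥ 2 → Public Assembly Permit not required.

Commercial Certificate, Daytime Authorization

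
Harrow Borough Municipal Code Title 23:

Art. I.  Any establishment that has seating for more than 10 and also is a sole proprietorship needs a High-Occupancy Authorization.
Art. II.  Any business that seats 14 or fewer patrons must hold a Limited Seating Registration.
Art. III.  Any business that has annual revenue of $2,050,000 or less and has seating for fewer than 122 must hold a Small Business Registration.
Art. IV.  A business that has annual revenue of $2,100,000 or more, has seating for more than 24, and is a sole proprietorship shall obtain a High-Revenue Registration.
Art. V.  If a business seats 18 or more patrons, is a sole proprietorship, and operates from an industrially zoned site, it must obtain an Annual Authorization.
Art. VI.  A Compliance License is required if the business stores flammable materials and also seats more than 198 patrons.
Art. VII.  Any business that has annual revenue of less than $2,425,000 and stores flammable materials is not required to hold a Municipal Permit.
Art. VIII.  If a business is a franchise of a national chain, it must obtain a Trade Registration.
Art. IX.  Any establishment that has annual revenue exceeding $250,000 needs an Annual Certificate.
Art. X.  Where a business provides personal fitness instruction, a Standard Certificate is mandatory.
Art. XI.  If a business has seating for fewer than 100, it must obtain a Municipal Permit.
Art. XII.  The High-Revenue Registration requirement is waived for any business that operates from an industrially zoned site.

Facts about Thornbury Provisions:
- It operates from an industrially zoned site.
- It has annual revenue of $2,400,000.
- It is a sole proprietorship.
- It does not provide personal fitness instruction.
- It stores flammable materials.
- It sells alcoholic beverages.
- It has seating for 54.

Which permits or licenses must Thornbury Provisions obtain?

Annual Authorization, Annual Certificate, High-Occupancy Authorization

Art. I. seating 54 > 10; is a sole proprietorship → High-Occupancy Authorization required.
Art. II. seating 54 > 14 → Limited Seating Registration not required.
Art. III. revenue $2,400,000 > $2,050,000; seating 54 < 122 → Small Business Registration not required.
Art. IV. revenue $2,400,000 ≥ $2,100,000; seating 54 > 24; is a sole proprietorship → High-Revenue Registration required.
Art. V. seating 54 ≥ 18; is a sole proprietorship; operates from an industrially zoned site → Annual Authorization required.
Art. VI. stores flammable materials; seating 54 ≤ 198 → Compliance License not required.
Art. VII. revenue $2,400,000 < $2,425,000; stores flammable materials → exempt from Municipal Permit.
Art. VIII. is a sole proprietorship (not: is a franchise of a national chain) → Trade Registration not required.
Art. IX. revenue $2,400,000 > $250,000 → Annual Certificate required.
Art. X. does not provide personal fitness instruction → Standard Certificate not required.
Art. XI. seating 54 < 100 → Municipal Permit required.
Art. XII. operates from an industrially zoned site → exempt from High-Revenue Registration.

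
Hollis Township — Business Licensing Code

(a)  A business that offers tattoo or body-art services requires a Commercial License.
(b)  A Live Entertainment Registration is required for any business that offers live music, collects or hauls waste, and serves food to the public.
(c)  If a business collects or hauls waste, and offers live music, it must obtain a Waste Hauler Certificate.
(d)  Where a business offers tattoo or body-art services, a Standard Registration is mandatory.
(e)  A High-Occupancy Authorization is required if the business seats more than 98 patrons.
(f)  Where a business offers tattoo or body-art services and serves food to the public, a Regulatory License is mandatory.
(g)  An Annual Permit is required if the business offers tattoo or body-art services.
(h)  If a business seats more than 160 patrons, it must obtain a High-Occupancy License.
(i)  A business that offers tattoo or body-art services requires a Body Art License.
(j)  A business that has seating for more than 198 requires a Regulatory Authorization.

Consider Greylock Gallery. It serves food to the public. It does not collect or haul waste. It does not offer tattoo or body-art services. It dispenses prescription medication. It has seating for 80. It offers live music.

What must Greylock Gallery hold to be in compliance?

(a) does not offer tattoo or body-art services → Commercial License not required.
(b) offers live music; does not collect or haul waste; serves food to the public → Live Entertainment Registration not required.
(c) does not collect or haul waste; offers live music → Waste Hauler Certificate not required.
(d) does not offer tattoo or body-art services → Standard Registration not required.
(e) seating 80 ≤ 98 → High-Occupancy Authorization not required.
(f) does not offer tattoo or body-art services; serves food to the public → Regulatory License not required.
(g) does not offer tattoo or body-art services → Annual Permit not required.
(h) seating 80 ≤ 160 → High-Occupancy License not required.
(i) does not offer tattoo or body-art services → Body Art License not required.
(j) seating 80 ≤ 198 → Regulatory Authorization not required.

None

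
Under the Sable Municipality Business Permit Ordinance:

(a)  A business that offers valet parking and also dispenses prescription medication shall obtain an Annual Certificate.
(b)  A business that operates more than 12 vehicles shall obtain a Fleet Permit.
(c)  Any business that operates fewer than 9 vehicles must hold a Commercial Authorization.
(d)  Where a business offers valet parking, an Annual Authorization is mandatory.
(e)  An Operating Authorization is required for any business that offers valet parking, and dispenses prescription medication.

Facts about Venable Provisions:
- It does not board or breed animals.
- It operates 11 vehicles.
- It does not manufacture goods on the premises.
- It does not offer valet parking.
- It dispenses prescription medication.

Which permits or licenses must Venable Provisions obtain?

None

(a) does not offer valet parking; dispenses prescription medication → Annual Certificate not required.
(b) vehicles 11 ≤ 12 → Fleet Permit not required.
(c) vehicles 11 ≥ 9 → Commercial Authorization not required.
(d) does not offer valet parking → Annual Authorization not required.
(e) does not offer valet parking; dispenses prescription medication → Operating Authorization not required.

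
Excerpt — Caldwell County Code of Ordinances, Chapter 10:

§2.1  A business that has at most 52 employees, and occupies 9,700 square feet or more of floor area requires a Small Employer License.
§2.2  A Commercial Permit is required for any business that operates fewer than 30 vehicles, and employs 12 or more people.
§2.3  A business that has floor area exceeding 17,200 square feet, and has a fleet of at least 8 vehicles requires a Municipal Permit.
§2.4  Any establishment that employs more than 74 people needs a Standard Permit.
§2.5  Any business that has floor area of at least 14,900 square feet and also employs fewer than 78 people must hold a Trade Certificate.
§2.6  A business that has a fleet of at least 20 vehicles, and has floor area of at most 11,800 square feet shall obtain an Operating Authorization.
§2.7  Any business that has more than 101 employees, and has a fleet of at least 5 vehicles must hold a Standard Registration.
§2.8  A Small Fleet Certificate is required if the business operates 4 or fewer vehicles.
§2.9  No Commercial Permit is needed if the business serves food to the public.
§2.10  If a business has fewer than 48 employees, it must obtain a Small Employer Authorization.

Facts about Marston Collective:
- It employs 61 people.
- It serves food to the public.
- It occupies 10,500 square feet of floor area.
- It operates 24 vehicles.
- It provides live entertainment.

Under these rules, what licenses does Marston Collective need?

§2.1 employees 61 > 52; floor area 10,500 square feet ≥ 9,700 square feet → Small Employer License not required.
§2.2 vehicles 24 < 30; employees 61 ≥ 12 → Commercial Permit required.
§2.3 floor area 10,500 square feet ≤ 17,200 square feet; vehicles 24 ≥ 8 → Municipal Permit not required.
§2.4 employees 61 ≤ 74 → Standard Permit not required.
§2.5 floor area 10,500 square feet < 14,900 square feet; employees 61 < 78 → Trade Certificate not required.
§2.6 vehicles 24 ≥ 20; floor area 10,500 square feet ≤ 11,800 square feet → Operating Authorization required.
§2.7 employees 61 ≤ 101; vehicles 24 ≥ 5 → Standard Registration not required.
§2.8 vehicles 24 > 4 → Small Fleet Certificate not required.
§2.9 serves food to the public → exempt from Commercial Permit.
§2.10 employees 61 ≥ 48 → Small Employer Authorization not required.

Operating Authorization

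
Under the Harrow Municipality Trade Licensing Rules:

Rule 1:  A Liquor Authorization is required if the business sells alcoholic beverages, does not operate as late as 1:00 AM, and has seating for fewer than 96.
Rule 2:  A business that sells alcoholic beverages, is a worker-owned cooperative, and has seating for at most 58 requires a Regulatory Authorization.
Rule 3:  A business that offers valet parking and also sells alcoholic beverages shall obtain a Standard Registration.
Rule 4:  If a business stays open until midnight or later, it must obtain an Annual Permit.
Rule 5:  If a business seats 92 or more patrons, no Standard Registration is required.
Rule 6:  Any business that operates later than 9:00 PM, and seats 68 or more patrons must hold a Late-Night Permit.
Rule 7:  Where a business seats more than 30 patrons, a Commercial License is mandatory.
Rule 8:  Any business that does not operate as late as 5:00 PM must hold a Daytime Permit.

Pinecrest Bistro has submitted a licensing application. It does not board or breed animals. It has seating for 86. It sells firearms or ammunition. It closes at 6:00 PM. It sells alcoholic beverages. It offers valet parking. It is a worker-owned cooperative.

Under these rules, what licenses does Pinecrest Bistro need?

Commercial License, Liquor Authorization, Standard Registration

Rule 1: sells alcoholic beverages; closes 6:00 PM, at/before 1:00 AM; seating 86 < 96 → Liquor Authorization required.
Rule 2: sells alcoholic beverages; is a worker-owned cooperative; seating 86 > 58 → Regulatory Authorization not required.
Rule 3: offers valet parking; sells alcoholic beverages → Standard Registration required.
Rule 4: closes 6:00 PM, at/before midnight → Annual Permit not required.
Rule 5: seating 86 < 92 → Standard Registration exemption does not apply.
Rule 6: closes 6:00 PM, at/before 9:00 PM; seating 86 ≥ 68 → Late-Night Permit not required.
Rule 7: seating 86 > 30 → Commercial License required.
Rule 8: closes 6:00 PM, after 5:00 PM → Daytime Permit not required.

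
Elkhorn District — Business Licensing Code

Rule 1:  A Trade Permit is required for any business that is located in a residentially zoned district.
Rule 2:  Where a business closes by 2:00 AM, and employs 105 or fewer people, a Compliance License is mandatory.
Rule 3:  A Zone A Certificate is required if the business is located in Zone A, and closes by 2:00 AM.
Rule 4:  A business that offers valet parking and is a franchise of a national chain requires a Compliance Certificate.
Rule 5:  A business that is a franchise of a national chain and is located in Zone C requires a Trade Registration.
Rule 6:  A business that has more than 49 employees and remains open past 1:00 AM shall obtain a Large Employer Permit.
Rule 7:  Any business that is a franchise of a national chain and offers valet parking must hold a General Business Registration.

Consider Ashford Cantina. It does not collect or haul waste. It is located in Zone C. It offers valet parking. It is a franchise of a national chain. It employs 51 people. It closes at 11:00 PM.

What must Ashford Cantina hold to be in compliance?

Rule 1: is located in Zone C (not: is located in a residentially zoned district) → Trade Permit not required.
Rule 2: closes 11:00 PM, at/before 2:00 AM; employees 51 ≤ 105 → Compliance License required.
Rule 3: is located in Zone C (not: is located in Zone A); closes 11:00 PM, at/before 2:00 AM → Zone A Certificate not required.
Rule 4: offers valet parking; is a franchise of a national chain → Compliance Certificate required.
Rule 5: is a franchise of a national chain; is located in Zone C → Trade Registration required.
Rule 6: employees 51 > 49; closes 11:00 PM, at/before 1:00 AM → Large Employer Permit not required.
Rule 7: is a franchise of a national chain; offers valet parking → General Business Registration required.

Compliance Certificate, Compliance License, General Business Registration, Trade Registration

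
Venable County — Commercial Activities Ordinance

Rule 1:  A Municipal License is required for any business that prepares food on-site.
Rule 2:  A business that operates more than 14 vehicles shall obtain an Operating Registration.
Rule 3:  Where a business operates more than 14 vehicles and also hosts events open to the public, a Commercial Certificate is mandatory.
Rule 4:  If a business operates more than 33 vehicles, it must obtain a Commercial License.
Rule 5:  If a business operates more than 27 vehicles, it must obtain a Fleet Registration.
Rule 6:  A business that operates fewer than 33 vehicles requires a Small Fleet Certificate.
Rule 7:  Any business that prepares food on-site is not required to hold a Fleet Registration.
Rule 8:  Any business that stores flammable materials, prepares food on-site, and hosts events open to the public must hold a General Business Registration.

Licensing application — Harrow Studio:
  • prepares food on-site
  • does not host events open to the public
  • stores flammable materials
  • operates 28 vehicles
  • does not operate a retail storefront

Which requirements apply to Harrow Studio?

Rule 1: prepares food on-site → Municipal License required.
Rule 2: vehicles 28 > 14 → Operating Registration required.
Rule 3: vehicles 28 > 14; does not host events open to the public → Commercial Certificate not required.
Rule 4: vehicles 28 ≤ 33 → Commercial License not required.
Rule 5: vehicles 28 > 27 → Fleet Registration required.
Rule 6: vehicles 28 < 33 → Small Fleet Certificate required.
Rule 7: prepares food on-site → exempt from Fleet Registration.
Rule 8: stores flammable materials; prepares food on-site; does not host events open to the public → General Business Registration not required.

Municipal License, Operating Registration, Small Fleet Certificate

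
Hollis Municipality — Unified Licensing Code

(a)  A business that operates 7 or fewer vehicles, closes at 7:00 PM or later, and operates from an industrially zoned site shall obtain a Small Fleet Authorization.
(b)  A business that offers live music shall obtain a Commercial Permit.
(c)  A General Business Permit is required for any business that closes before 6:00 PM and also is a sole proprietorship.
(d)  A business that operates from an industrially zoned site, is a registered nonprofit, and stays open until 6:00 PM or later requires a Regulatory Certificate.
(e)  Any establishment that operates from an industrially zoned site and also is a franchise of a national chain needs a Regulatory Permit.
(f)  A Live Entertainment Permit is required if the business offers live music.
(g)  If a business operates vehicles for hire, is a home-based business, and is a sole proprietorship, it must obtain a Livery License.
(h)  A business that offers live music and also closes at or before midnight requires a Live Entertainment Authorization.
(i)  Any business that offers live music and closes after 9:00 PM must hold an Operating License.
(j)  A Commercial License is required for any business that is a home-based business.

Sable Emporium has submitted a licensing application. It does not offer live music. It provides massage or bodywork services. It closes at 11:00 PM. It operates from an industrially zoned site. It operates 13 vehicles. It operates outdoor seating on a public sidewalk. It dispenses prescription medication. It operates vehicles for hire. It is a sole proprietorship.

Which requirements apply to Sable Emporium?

None

(a) vehicles 13 > 7; closes 11:00 PM, after 7:00 PM; operates from an industrially zoned site → Small Fleet Authorization not required.
(b) does not offer live music → Commercial Permit not required.
(c) closes 11:00 PM, after 6:00 PM; is a sole proprietorship → General Business Permit not required.
(d) operates from an industrially zoned site; is a sole proprietorship (not: is a registered nonprofit); closes 11:00 PM, after 6:00 PM → Regulatory Certificate not required.
(e) operates from an industrially zoned site; is a sole proprietorship (not: is a franchise of a national chain) → Regulatory Permit not required.
(f) does not offer live music → Live Entertainment Permit not required.
(g) operates vehicles for hire; operates from an industrially zoned site (not: is a home-based business); is a sole proprietorship → Livery License not required.
(h) does not offer live music; closes 11:00 PM, at/before midnight → Live Entertainment Authorization not required.
(i) does not offer live music; closes 11:00 PM, after 9:00 PM → Operating License not required.
(j) operates from an industrially zoned site (not: is a home-based business) → Commercial License not required.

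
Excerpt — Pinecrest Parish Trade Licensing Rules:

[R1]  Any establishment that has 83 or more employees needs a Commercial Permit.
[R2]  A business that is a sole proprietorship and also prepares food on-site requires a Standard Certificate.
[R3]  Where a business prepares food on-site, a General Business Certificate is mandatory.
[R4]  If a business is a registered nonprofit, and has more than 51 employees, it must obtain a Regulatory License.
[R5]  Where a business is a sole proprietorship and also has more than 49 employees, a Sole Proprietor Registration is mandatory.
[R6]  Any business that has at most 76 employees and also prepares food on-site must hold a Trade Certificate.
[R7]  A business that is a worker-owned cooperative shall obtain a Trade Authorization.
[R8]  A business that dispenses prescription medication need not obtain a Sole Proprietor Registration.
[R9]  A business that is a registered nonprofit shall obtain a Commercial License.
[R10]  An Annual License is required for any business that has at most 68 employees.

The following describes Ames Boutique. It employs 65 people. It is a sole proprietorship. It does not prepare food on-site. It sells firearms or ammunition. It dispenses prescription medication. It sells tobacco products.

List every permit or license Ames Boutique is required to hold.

[R1] employees 65 < 83 → Commercial Permit not required.
[R2] is a sole proprietorship; does not prepare food on-site → Standard Certificate not required.
[R3] does not prepare food on-site → General Business Certificate not required.
[R4] is a sole proprietorship (not: is a registered nonprofit); employees 65 > 51 → Regulatory License not required.
[R5] is a sole proprietorship; employees 65 > 49 → Sole Proprietor Registration required.
[R6] employees 65 ≤ 76; does not prepare food on-site → Trade Certificate not required.
[R7] is a sole proprietorship (not: is a worker-owned cooperative) → Trade Authorization not required.
[R8] dispenses prescription medication → exempt from Sole Proprietor Registration.
[R9] is a sole proprietorship (not: is a registered nonprofit) → Commercial License not required.
[R10] employees 65 ≤ 68 → Annual License required.

Annual License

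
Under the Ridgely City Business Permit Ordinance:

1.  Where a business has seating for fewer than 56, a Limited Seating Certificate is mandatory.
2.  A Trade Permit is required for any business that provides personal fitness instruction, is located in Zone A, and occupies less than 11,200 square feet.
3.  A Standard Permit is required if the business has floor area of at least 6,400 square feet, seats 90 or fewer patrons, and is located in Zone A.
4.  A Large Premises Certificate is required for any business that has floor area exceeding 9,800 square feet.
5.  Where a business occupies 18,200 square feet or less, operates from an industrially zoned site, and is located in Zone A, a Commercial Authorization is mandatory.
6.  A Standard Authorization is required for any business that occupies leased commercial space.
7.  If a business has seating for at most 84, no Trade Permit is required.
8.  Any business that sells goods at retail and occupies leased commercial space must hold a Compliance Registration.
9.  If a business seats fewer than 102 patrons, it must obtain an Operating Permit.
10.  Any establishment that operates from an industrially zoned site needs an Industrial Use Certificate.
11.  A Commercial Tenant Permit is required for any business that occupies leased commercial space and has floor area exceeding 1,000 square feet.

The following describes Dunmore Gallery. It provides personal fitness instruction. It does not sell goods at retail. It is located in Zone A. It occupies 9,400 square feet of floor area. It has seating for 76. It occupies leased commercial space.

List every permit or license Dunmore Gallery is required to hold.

Commercial Tenant Permit, Operating Permit, Standard Authorization, Standard Permit

1. seating 76 ≥ 56 → Limited Seating Certificate not required.
2. provides personal fitness instruction; is located in Zone A; floor area 9,400 square feet < 11,200 square feet → Trade Permit required.
3. floor area 9,400 square feet ≥ 6,400 square feet; seating 76 ≤ 90; is located in Zone A → Standard Permit required.
4. floor area 9,400 square feet ≤ 9,800 square feet → Large Premises Certificate not required.
5. floor area 9,400 square feet ≤ 18,200 square feet; occupies leased commercial space (not: operates from an industrially zoned site); is located in Zone A → Commercial Authorization not required.
6. occupies leased commercial space → Standard Authorization required.
7. seating 76 ≤ 84 → exempt from Trade Permit.
8. does not sell goods at retail; occupies leased commercial space → Compliance Registration not required.
9. seating 76 < 102 → Operating Permit required.
10. occupies leased commercial space (not: operates from an industrially zoned site) → Industrial Use Certificate not required.
11. occupies leased commercial space; floor area 9,400 square feet > 1,000 square feet → Commercial Tenant Permit required.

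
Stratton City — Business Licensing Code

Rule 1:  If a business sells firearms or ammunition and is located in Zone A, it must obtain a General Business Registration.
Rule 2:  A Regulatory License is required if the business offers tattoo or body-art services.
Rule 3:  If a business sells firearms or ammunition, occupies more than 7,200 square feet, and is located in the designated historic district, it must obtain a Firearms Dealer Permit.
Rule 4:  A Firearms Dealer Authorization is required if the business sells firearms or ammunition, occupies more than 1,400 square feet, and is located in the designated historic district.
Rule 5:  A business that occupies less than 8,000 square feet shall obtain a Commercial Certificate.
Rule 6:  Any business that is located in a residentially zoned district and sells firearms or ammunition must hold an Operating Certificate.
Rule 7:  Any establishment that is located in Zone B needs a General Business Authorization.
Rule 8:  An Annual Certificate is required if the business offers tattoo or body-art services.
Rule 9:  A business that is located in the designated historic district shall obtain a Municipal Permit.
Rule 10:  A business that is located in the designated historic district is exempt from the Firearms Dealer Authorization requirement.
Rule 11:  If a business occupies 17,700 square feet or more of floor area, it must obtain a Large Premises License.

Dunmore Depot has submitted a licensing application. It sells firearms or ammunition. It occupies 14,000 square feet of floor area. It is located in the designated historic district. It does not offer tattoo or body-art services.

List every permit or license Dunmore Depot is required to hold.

Rule 1: sells firearms or ammunition; is located in the designated historic district (not: is located in Zone A) → General Business Registration not required.
Rule 2: does not offer tattoo or body-art services → Regulatory License not required.
Rule 3: sells firearms or ammunition; floor area 14,000 square feet > 7,200 square feet; is located in the designated historic district → Firearms Dealer Permit required.
Rule 4: sells firearms or ammunition; floor area 14,000 square feet > 1,400 square feet; is located in the designated historic district → Firearms Dealer Authorization required.
Rule 5: floor area 14,000 square feet ≥ 8,000 square feet → Commercial Certificate not required.
Rule 6: is located in the designated historic district (not: is located in a residentially zoned district); sells firearms or ammunition → Operating Certificate not required.
Rule 7: is located in the designated historic district (not: is located in Zone B) → General Business Authorization not required.
Rule 8: does not offer tattoo or body-art services → Annual Certificate not required.
Rule 9: is located in the designated historic district → Municipal Permit required.
Rule 10: is located in the designated historic district → exempt from Firearms Dealer Authorization.
Rule 11: floor area 14,000 square feet < 17,700 square feet → Large Premises License not required.

Firearms Dealer Permit, Municipal Permit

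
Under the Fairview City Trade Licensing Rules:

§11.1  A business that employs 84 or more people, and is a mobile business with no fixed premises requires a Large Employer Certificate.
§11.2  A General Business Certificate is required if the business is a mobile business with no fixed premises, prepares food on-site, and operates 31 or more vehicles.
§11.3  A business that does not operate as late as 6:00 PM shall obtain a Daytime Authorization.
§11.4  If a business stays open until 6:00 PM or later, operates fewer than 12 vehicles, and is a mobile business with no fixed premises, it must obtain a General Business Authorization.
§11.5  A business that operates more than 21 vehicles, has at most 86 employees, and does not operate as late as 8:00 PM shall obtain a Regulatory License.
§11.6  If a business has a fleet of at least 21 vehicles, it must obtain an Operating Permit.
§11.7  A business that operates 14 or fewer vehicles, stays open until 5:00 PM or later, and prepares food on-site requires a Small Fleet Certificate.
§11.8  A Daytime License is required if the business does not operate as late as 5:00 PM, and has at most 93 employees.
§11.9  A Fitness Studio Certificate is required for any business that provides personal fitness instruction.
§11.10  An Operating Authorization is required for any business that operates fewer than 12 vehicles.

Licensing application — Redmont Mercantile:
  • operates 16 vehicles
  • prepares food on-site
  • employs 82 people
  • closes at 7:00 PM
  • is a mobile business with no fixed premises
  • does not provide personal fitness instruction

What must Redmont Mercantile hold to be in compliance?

None

§11.1 employees 82 < 84; is a mobile business with no fixed premises → Large Employer Certificate not required.
§11.2 is a mobile business with no fixed premises; prepares food on-site; vehicles 16 < 31 → General Business Certificate not required.
§11.3 closes 7:00 PM, after 6:00 PM → Daytime Authorization not required.
§11.4 closes 7:00 PM, after 6:00 PM; vehicles 16 ≥ 12; is a mobile business with no fixed premises → General Business Authorization not required.
§11.5 vehicles 16 ≤ 21; employees 82 ≤ 86; closes 7:00 PM, at/before 8:00 PM → Regulatory License not required.
§11.6 vehicles 16 < 21 → Operating Permit not required.
§11.7 vehicles 16 > 14; closes 7:00 PM, after 5:00 PM; prepares food on-site → Small Fleet Certificate not required.
§11.8 closes 7:00 PM, after 5:00 PM; employees 82 ≤ 93 → Daytime License not required.
§11.9 does not provide personal fitness instruction → Fitness Studio Certificate not required.
§11.10 vehicles 16 ≥ 12 → Operating Authorization not required.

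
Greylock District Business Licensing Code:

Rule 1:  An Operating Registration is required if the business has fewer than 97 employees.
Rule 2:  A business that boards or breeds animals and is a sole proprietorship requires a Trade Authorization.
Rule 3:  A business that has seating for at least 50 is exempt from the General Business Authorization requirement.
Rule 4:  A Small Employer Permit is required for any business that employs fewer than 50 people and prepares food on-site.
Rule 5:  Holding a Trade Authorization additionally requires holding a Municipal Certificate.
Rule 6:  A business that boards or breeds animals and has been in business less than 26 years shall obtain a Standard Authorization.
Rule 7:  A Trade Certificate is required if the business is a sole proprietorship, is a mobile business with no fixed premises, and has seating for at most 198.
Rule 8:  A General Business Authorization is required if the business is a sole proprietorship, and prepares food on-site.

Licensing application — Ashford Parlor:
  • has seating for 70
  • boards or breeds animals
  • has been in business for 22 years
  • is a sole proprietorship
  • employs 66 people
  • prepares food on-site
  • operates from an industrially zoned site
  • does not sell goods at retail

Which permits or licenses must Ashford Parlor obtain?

Municipal Certificate, Operating Registration, Standard Authorization, Trade Authorization

Rule 1: employees 66 < 97 → Operating Registration required.
Rule 2: boards or breeds animals; is a sole proprietorship → Trade Authorization required.
Rule 3: seating 70 ≥ 50 → exempt from General Business Authorization.
Rule 4: employees 66 ≥ 50; prepares food on-site → Small Employer Permit not required.
Rule 5: Trade Authorization is required → Municipal Certificate also required.
Rule 6: boards or breeds animals; years in business 22 < 26 → Standard Authorization required.
Rule 7: is a sole proprietorship; operates from an industrially zoned site (not: is a mobile business with no fixed premises); seating 70 ≤ 198 → Trade Certificate not required.
Rule 8: is a sole proprietorship; prepares food on-site → General Business Authorization required.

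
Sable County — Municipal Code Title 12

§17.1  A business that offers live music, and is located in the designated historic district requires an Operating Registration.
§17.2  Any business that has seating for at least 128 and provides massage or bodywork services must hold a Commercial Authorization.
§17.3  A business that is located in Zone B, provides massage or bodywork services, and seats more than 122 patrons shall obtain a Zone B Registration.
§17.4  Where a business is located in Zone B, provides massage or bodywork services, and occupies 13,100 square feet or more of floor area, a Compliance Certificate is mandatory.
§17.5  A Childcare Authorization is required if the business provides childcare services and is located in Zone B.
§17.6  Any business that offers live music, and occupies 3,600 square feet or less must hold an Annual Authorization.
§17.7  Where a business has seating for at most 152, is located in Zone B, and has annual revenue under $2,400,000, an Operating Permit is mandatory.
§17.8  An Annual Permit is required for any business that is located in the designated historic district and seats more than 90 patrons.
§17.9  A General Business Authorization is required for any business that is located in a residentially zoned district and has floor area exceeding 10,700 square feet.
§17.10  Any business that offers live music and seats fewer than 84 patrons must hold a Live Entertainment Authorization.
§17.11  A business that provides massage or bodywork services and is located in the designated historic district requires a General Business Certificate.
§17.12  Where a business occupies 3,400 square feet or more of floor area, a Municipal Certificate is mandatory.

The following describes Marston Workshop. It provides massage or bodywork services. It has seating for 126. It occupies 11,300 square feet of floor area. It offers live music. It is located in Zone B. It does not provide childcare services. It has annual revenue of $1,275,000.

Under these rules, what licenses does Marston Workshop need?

Municipal Certificate, Operating Permit, Zone B Registration

§17.1 offers live music; is located in Zone B (not: is located in the designated historic district) → Operating Registration not required.
§17.2 seating 126 < 128; provides massage or bodywork services → Commercial Authorization not required.
§17.3 is located in Zone B; provides massage or bodywork services; seating 126 > 122 → Zone B Registration required.
§17.4 is located in Zone B; provides massage or bodywork services; floor area 11,300 square feet < 13,100 square feet → Compliance Certificate not required.
§17.5 does not provide childcare services; is located in Zone B → Childcare Authorization not required.
§17.6 offers live music; floor area 11,300 square feet > 3,600 square feet → Annual Authorization not required.
§17.7 seating 126 ≤ 152; is located in Zone B; revenue $1,275,000 < $2,400,000 → Operating Permit required.
§17.8 is located in Zone B (not: is located in the designated historic district); seating 126 > 90 → Annual Permit not required.
§17.9 is located in Zone B (not: is located in a residentially zoned district); floor area 11,300 square feet > 10,700 square feet → General Business Authorization not required.
§17.10 offers live music; seating 126 ≥ 84 → Live Entertainment Authorization not required.
§17.11 provides massage or bodywork services; is located in Zone B (not: is located in the designated historic district) → General Business Certificate not required.
§17.12 floor area 11,300 square feet ≥ 3,400 square feet → Municipal Certificate required.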